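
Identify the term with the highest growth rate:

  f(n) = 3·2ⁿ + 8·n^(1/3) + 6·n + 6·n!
6·n!

Looking at each term:
  - 3·2ⁿ is O(2ⁿ)
  - 8·n^(1/3) is O(n^(1/3))
  - 6·n is O(n)
  - 6·n! is O(n!)

The term 6·n! (O(n!)) grows fastest and dominates all others.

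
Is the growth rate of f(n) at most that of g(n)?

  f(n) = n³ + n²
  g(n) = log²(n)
False

f(n) = n³ + n² is O(n³), and g(n) = log²(n) is O(log² n).
Since O(n³) grows faster than O(log² n), f(n) = O(g(n)) is false.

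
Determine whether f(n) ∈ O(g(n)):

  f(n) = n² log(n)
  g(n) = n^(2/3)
False

f(n) = n² log(n) is O(n² log n), and g(n) = n^(2/3) is O(n^(2/3)).
Since O(n² log n) grows faster than O(n^(2/3)), f(n) = O(g(n)) is false.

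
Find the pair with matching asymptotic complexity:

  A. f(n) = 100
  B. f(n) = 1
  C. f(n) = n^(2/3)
A and B

Examining each function:
  A. 100 is O(1)
  B. 1 is O(1)
  C. n^(2/3) is O(n^(2/3))

Functions A and B both have the same complexity class.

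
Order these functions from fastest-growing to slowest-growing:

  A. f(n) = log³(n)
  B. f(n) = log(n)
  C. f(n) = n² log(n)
C > A > B

Comparing growth rates:
C = n² log(n) is O(n² log n)
A = log³(n) is O(log³ n)
B = log(n) is O(log n)

Therefore, the order from fastest to slowest is: C > A > B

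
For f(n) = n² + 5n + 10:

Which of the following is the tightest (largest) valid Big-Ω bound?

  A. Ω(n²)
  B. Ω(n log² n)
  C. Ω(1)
A

f(n) = n² + 5n + 10 is Ω(n²).
All listed options are valid Big-Ω bounds (lower bounds),
but Ω(n²) is the tightest (largest valid bound).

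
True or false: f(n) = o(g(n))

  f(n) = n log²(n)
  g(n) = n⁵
True

f(n) = n log²(n) is O(n log² n), and g(n) = n⁵ is O(n⁵).
Since O(n log² n) grows strictly slower than O(n⁵), f(n) = o(g(n)) is true.
This means lim(n→∞) f(n)/g(n) = 0.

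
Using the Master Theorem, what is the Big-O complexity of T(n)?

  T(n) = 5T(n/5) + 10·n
Θ(n log n)

Master Theorem: a = 5, b = 5, f(n) = 10·n.
Compute the critical exponent d = log₅(5) = 1.
Compare f(n) = Θ(n) against n^d:
  k = 1 = d, so f(n) = Θ(n^d) — Case 2.
  Work is balanced across levels: T(n) = Θ(n^d log n) = Θ(n log n).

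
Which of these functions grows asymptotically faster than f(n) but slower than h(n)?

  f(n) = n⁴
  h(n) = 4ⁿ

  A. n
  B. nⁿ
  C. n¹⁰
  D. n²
C

We need g(n) with n⁴ = o(g(n)) and g(n) = o(4ⁿ), i.e. O(n⁴) ≺ g ≺ O(4ⁿ).
Check each option:
  A. n — O(n) does not grow strictly faster than f(n)
  B. nⁿ — O(nⁿ) does not grow strictly slower than h(n)
  C. n¹⁰ — O(n¹⁰) is strictly between O(n⁴) and O(4ⁿ) ✓
  D. n² — O(n²) does not grow strictly faster than f(n)

Only option C (n¹⁰) lies strictly between.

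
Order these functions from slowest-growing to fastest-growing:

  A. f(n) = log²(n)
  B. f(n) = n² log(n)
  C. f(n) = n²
A < C < B

Comparing growth rates:
A = log²(n) is O(log² n)
C = n² is O(n²)
B = n² log(n) is O(n² log n)

Therefore, the order from slowest to fastest is: A < C < B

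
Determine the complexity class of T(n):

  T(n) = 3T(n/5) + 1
Θ(n^log₅(3))

Master Theorem: a = 3, b = 5, f(n) = 1.
Compute the critical exponent d = log₅(3) = 0.683.
Compare f(n) = Θ(1) against n^d:
  k = 0 < d = 0.683, so f(n) = O(n^(d-ε)) — Case 1.
  The recursion cost dominates: T(n) = Θ(n^d) = Θ(n^log₅(3)).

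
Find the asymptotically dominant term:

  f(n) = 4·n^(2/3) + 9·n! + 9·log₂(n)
9·n!

Looking at each term:
  - 4·n^(2/3) is O(n^(2/3))
  - 9·n! is O(n!)
  - 9·log₂(n) is O(log n)

The term 9·n! (O(n!)) grows fastest and dominates all others.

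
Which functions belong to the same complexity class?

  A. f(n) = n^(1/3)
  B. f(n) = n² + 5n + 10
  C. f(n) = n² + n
B and C

Examining each function:
  A. n^(1/3) is O(n^(1/3))
  B. n² + 5n + 10 is O(n²)
  C. n² + n is O(n²)

Functions B and C both have the same complexity class.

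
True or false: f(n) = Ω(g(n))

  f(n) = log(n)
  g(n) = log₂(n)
True

f(n) = log(n) and g(n) = log₂(n) are both O(log n).
Big-Ω permits equal growth rates (f ≥ c·g for some c > 0), so f(n) = Ω(g(n)) is true.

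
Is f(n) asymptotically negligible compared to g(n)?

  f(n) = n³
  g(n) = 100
False

f(n) = n³ is O(n³), and g(n) = 100 is O(1).
Since O(n³) grows faster than or equal to O(1), f(n) = o(g(n)) is false.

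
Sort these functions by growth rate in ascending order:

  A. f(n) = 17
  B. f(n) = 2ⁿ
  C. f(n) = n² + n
A < C < B

Comparing growth rates:
A = 17 is O(1)
C = n² + n is O(n²)
B = 2ⁿ is O(2ⁿ)

Therefore, the order from slowest to fastest is: A < C < B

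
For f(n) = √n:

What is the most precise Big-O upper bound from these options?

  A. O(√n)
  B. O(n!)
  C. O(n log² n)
A

f(n) = √n is O(√n).
All listed options are valid Big-O bounds (upper bounds),
but O(√n) is the tightest (smallest valid bound).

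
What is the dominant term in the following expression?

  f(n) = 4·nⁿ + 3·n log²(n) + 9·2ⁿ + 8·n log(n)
4·nⁿ

Looking at each term:
  - 4·nⁿ is O(nⁿ)
  - 3·n log²(n) is O(n log² n)
  - 9·2ⁿ is O(2ⁿ)
  - 8·n log(n) is O(n log n)

The term 4·nⁿ (O(nⁿ)) grows fastest and dominates all others.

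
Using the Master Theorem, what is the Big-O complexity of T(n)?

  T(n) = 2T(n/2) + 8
Θ(n)

Master Theorem: a = 2, b = 2, f(n) = 8.
Compute the critical exponent d = log₂(2) = 1.
Compare f(n) = Θ(1) against n^d:
  k = 0 < d = 1, so f(n) = O(n^(d-ε)) — Case 1.
  The recursion cost dominates: T(n) = Θ(n^d) = Θ(n).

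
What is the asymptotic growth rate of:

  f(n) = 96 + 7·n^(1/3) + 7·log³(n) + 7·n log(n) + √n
Θ(n log n)

Order the terms by growth rate: 96 ≺ 7·log³(n) ≺ 7·n^(1/3) ≺ √n ≺ 7·n log(n).
The fastest-growing term 7·n log(n) dominates as n → ∞; dropping its constant factor gives Θ(n log n).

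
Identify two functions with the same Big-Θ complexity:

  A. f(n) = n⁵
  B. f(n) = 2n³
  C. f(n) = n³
B and C

Examining each function:
  A. n⁵ is O(n⁵)
  B. 2n³ is O(n³)
  C. n³ is O(n³)

Functions B and C both have the same complexity class.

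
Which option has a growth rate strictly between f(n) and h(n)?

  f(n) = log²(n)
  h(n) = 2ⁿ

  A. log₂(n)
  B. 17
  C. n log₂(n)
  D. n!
C

We need g(n) with log²(n) = o(g(n)) and g(n) = o(2ⁿ), i.e. O(log² n) ≺ g ≺ O(2ⁿ).
Check each option:
  A. log₂(n) — O(log n) does not grow strictly faster than f(n)
  B. 17 — O(1) does not grow strictly faster than f(n)
  C. n log₂(n) — O(n log n) is strictly between O(log² n) and O(2ⁿ) ✓
  D. n! — O(n!) does not grow strictly slower than h(n)

Only option C (n log₂(n)) lies strictly between.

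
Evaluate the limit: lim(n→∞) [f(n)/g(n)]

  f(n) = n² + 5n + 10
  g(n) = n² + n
1

Since n² + 5n + 10 and n² + n have the same growth rate (O(n²)),
the ratio converges to a constant: 1.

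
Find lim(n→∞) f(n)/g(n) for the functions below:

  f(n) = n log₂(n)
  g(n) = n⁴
0

Since n log₂(n) (O(n log n)) grows slower than n⁴ (O(n⁴)),
the ratio f(n)/g(n) → 0 as n → ∞.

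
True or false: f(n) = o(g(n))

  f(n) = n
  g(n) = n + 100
False

f(n) = n is O(n), and g(n) = n + 100 is O(n).
Since they have the same growth rate, f(n) = o(g(n)) is false.
(f = o(g) requires f to grow strictly slower, not equal.)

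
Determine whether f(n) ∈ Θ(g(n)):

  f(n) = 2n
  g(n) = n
True

f(n) = 2n and g(n) = n are both O(n).
Since they have the same asymptotic growth rate, f(n) = Θ(g(n)) is true.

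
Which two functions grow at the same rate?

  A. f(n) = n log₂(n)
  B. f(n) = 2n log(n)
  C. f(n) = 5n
A and B

Examining each function:
  A. n log₂(n) is O(n log n)
  B. 2n log(n) is O(n log n)
  C. 5n is O(n)

Functions A and B both have the same complexity class.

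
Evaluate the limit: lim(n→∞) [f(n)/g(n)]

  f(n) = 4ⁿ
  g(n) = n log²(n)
∞

Since 4ⁿ (O(4ⁿ)) grows faster than n log²(n) (O(n log² n)),
the ratio f(n)/g(n) → ∞ as n → ∞.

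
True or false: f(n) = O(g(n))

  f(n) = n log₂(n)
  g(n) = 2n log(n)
True

f(n) = n log₂(n) and g(n) = 2n log(n) are both O(n log n).
Big-O permits equal growth rates (f ≤ c·g for some c), so f(n) = O(g(n)) is true.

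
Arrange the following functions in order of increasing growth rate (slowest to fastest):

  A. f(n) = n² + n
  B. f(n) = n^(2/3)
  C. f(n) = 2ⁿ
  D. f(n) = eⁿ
B < A < C < D

Comparing growth rates:
B = n^(2/3) is O(n^(2/3))
A = n² + n is O(n²)
C = 2ⁿ is O(2ⁿ)
D = eⁿ is O(eⁿ)

Therefore, the order from slowest to fastest is: B < A < C < D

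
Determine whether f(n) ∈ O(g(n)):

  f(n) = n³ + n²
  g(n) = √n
False

f(n) = n³ + n² is O(n³), and g(n) = √n is O(√n).
Since O(n³) grows faster than O(√n), f(n) = O(g(n)) is false.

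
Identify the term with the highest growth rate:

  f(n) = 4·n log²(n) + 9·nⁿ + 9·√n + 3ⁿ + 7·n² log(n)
9·nⁿ

Looking at each term:
  - 4·n log²(n) is O(n log² n)
  - 9·nⁿ is O(nⁿ)
  - 9·√n is O(√n)
  - 3ⁿ is O(3ⁿ)
  - 7·n² log(n) is O(n² log n)

The term 9·nⁿ (O(nⁿ)) grows fastest and dominates all others.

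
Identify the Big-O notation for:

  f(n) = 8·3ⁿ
O(3ⁿ)

The dominant term in 8·3ⁿ is 8·3ⁿ, which is Θ(3ⁿ).
Constants are absorbed, so the tightest bound is O(3ⁿ).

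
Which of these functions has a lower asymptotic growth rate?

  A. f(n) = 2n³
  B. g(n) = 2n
B

f(n) = 2n³ is O(n³), while g(n) = 2n is O(n).
Since O(n) grows slower than O(n³), g(n) is dominated.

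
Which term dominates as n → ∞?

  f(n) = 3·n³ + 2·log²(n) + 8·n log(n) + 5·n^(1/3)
3·n³

Looking at each term:
  - 3·n³ is O(n³)
  - 2·log²(n) is O(log² n)
  - 8·n log(n) is O(n log n)
  - 5·n^(1/3) is O(n^(1/3))

The term 3·n³ (O(n³)) grows fastest and dominates all others.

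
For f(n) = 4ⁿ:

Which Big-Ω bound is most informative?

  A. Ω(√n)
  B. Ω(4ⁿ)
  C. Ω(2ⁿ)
B

f(n) = 4ⁿ is Ω(4ⁿ).
All listed options are valid Big-Ω bounds (lower bounds),
but Ω(4ⁿ) is the tightest (largest valid bound).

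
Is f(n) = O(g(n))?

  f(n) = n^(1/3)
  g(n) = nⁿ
True

f(n) = n^(1/3) is O(n^(1/3)), and g(n) = nⁿ is O(nⁿ).
Since O(n^(1/3)) ⊆ O(nⁿ) (f grows no faster than g), f(n) = O(g(n)) is true.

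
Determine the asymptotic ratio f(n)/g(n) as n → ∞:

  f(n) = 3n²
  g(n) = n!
0

Since 3n² (O(n²)) grows slower than n! (O(n!)),
the ratio f(n)/g(n) → 0 as n → ∞.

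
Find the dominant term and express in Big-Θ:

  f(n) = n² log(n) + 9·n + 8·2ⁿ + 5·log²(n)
Θ(2ⁿ)

Order the terms by growth rate: 5·log²(n) ≺ 9·n ≺ n² log(n) ≺ 8·2ⁿ.
The fastest-growing term 8·2ⁿ dominates as n → ∞; dropping its constant factor gives Θ(2ⁿ).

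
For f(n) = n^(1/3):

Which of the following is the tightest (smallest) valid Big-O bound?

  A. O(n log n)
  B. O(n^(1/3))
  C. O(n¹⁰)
B

f(n) = n^(1/3) is O(n^(1/3)).
All listed options are valid Big-O bounds (upper bounds),
but O(n^(1/3)) is the tightest (smallest valid bound).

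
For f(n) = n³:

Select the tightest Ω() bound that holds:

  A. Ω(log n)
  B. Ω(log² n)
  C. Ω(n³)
C

f(n) = n³ is Ω(n³).
All listed options are valid Big-Ω bounds (lower bounds),
but Ω(n³) is the tightest (largest valid bound).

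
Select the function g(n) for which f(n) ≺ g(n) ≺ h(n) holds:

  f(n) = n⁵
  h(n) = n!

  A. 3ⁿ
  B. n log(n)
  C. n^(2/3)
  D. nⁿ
A

We need g(n) with n⁵ = o(g(n)) and g(n) = o(n!), i.e. O(n⁵) ≺ g ≺ O(n!).
Check each option:
  A. 3ⁿ — O(3ⁿ) is strictly between O(n⁵) and O(n!) ✓
  B. n log(n) — O(n log n) does not grow strictly faster than f(n)
  C. n^(2/3) — O(n^(2/3)) does not grow strictly faster than f(n)
  D. nⁿ — O(nⁿ) does not grow strictly slower than h(n)

Only option A (3ⁿ) lies strictly between.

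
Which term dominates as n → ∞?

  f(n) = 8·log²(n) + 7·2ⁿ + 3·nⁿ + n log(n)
3·nⁿ

Looking at each term:
  - 8·log²(n) is O(log² n)
  - 7·2ⁿ is O(2ⁿ)
  - 3·nⁿ is O(nⁿ)
  - n log(n) is O(n log n)

The term 3·nⁿ (O(nⁿ)) grows fastest and dominates all others.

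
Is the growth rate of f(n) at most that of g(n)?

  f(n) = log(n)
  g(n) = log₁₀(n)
True

f(n) = log(n) and g(n) = log₁₀(n) are both O(log n).
Big-O permits equal growth rates (f ≤ c·g for some c), so f(n) = O(g(n)) is true.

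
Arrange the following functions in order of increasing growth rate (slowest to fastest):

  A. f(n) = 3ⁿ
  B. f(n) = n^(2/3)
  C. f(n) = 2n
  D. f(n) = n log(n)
B < C < D < A

Comparing growth rates:
B = n^(2/3) is O(n^(2/3))
C = 2n is O(n)
D = n log(n) is O(n log n)
A = 3ⁿ is O(3ⁿ)

Therefore, the order from slowest to fastest is: B < C < D < A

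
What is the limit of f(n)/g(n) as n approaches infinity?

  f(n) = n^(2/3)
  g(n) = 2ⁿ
0

Since n^(2/3) (O(n^(2/3))) grows slower than 2ⁿ (O(2ⁿ)),
the ratio f(n)/g(n) → 0 as n → ∞.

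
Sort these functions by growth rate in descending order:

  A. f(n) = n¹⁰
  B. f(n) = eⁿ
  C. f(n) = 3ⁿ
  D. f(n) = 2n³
C > B > A > D

Comparing growth rates:
C = 3ⁿ is O(3ⁿ)
B = eⁿ is O(eⁿ)
A = n¹⁰ is O(n¹⁰)
D = 2n³ is O(n³)

Therefore, the order from fastest to slowest is: C > B > A > D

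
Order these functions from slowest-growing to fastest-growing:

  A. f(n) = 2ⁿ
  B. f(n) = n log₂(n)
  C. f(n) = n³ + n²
B < C < A

Comparing growth rates:
B = n log₂(n) is O(n log n)
C = n³ + n² is O(n³)
A = 2ⁿ is O(2ⁿ)

Therefore, the order from slowest to fastest is: B < C < A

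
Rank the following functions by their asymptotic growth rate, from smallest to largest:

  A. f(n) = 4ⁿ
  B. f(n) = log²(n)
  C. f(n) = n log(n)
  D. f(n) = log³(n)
B < D < C < A

Comparing growth rates:
B = log²(n) is O(log² n)
D = log³(n) is O(log³ n)
C = n log(n) is O(n log n)
A = 4ⁿ is O(4ⁿ)

Therefore, the order from slowest to fastest is: B < D < C < A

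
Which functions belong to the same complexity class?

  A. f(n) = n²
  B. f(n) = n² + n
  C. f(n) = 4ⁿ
A and B

Examining each function:
  A. n² is O(n²)
  B. n² + n is O(n²)
  C. 4ⁿ is O(4ⁿ)

Functions A and B both have the same complexity class.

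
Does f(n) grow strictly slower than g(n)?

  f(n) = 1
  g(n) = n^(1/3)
True

f(n) = 1 is O(1), and g(n) = n^(1/3) is O(n^(1/3)).
Since O(1) grows strictly slower than O(n^(1/3)), f(n) = o(g(n)) is true.
This means lim(n→∞) f(n)/g(n) = 0.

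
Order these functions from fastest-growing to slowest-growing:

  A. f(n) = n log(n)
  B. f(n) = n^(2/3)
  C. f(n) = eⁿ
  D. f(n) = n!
D > C > A > B

Comparing growth rates:
D = n! is O(n!)
C = eⁿ is O(eⁿ)
A = n log(n) is O(n log n)
B = n^(2/3) is O(n^(2/3))

Therefore, the order from fastest to slowest is: D > C > A > B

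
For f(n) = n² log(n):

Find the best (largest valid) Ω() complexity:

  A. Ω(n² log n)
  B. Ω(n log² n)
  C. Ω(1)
A

f(n) = n² log(n) is Ω(n² log n).
All listed options are valid Big-Ω bounds (lower bounds),
but Ω(n² log n) is the tightest (largest valid bound).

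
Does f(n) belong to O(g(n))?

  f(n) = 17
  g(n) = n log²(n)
True

f(n) = 17 is O(1), and g(n) = n log²(n) is O(n log² n).
Since O(1) ⊆ O(n log² n) (f grows no faster than g), f(n) = O(g(n)) is true.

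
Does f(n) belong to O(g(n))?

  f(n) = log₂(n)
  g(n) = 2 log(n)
True

f(n) = log₂(n) and g(n) = 2 log(n) are both O(log n).
Big-O permits equal growth rates (f ≤ c·g for some c), so f(n) = O(g(n)) is true.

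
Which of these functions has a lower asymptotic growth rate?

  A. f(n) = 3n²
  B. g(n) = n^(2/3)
B

f(n) = 3n² is O(n²), while g(n) = n^(2/3) is O(n^(2/3)).
Since O(n^(2/3)) grows slower than O(n²), g(n) is dominated.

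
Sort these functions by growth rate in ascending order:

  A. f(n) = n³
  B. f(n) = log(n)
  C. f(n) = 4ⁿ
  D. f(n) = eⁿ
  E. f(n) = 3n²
B < E < A < D < C

Comparing growth rates:
B = log(n) is O(log n)
E = 3n² is O(n²)
A = n³ is O(n³)
D = eⁿ is O(eⁿ)
C = 4ⁿ is O(4ⁿ)

Therefore, the order from slowest to fastest is: B < E < A < D < C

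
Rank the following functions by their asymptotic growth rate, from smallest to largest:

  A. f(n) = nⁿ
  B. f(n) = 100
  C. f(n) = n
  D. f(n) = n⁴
B < C < D < A

Comparing growth rates:
B = 100 is O(1)
C = n is O(n)
D = n⁴ is O(n⁴)
A = nⁿ is O(nⁿ)

Therefore, the order from slowest to fastest is: B < C < D < A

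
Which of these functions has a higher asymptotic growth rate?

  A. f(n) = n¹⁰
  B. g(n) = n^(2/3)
A

f(n) = n¹⁰ is O(n¹⁰), while g(n) = n^(2/3) is O(n^(2/3)).
Since O(n¹⁰) grows faster than O(n^(2/3)), f(n) dominates.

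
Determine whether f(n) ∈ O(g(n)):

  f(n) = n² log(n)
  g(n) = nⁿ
True

f(n) = n² log(n) is O(n² log n), and g(n) = nⁿ is O(nⁿ).
Since O(n² log n) ⊆ O(nⁿ) (f grows no faster than g), f(n) = O(g(n)) is true.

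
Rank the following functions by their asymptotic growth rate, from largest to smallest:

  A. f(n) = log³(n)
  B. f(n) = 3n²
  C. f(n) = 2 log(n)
B > A > C

Comparing growth rates:
B = 3n² is O(n²)
A = log³(n) is O(log³ n)
C = 2 log(n) is O(log n)

Therefore, the order from fastest to slowest is: B > A > C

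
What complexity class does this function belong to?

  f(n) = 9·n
O(n)

The dominant term in 9·n is 9·n, which is Θ(n).
Constants are absorbed, so the tightest bound is O(n).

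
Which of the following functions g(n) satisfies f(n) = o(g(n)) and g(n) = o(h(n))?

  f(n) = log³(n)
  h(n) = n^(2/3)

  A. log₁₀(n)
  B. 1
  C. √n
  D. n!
C

We need g(n) with log³(n) = o(g(n)) and g(n) = o(n^(2/3)), i.e. O(log³ n) ≺ g ≺ O(n^(2/3)).
Check each option:
  A. log₁₀(n) — O(log n) does not grow strictly faster than f(n)
  B. 1 — O(1) does not grow strictly faster than f(n)
  C. √n — O(√n) is strictly between O(log³ n) and O(n^(2/3)) ✓
  D. n! — O(n!) does not grow strictly slower than h(n)

Only option C (√n) lies strictly between.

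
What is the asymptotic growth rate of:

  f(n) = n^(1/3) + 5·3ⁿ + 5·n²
Θ(3ⁿ)

Order the terms by growth rate: n^(1/3) ≺ 5·n² ≺ 5·3ⁿ.
The fastest-growing term 5·3ⁿ dominates as n → ∞; dropping its constant factor gives Θ(3ⁿ).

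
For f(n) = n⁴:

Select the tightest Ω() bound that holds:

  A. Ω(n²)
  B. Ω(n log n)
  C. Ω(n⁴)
C

f(n) = n⁴ is Ω(n⁴).
All listed options are valid Big-Ω bounds (lower bounds),
but Ω(n⁴) is the tightest (largest valid bound).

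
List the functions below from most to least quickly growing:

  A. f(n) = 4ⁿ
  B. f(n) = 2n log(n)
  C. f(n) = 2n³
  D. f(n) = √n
A > C > B > D

Comparing growth rates:
A = 4ⁿ is O(4ⁿ)
C = 2n³ is O(n³)
B = 2n log(n) is O(n log n)
D = √n is O(√n)

Therefore, the order from fastest to slowest is: A > C > B > D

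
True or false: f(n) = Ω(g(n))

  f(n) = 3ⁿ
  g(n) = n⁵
True

f(n) = 3ⁿ is O(3ⁿ), and g(n) = n⁵ is O(n⁵).
Since O(3ⁿ) grows at least as fast as O(n⁵), f(n) = Ω(g(n)) is true.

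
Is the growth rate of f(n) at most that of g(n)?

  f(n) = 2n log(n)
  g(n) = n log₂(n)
True

f(n) = 2n log(n) and g(n) = n log₂(n) are both O(n log n).
Big-O permits equal growth rates (f ≤ c·g for some c), so f(n) = O(g(n)) is true.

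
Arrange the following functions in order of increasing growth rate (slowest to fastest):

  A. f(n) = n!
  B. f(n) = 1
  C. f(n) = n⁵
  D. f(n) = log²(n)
B < D < C < A

Comparing growth rates:
B = 1 is O(1)
D = log²(n) is O(log² n)
C = n⁵ is O(n⁵)
A = n! is O(n!)

Therefore, the order from slowest to fastest is: B < D < C < A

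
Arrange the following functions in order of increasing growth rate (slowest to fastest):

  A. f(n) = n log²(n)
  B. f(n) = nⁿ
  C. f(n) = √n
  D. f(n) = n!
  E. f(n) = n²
C < A < E < D < B

Comparing growth rates:
C = √n is O(√n)
A = n log²(n) is O(n log² n)
E = n² is O(n²)
D = n! is O(n!)
B = nⁿ is O(nⁿ)

Therefore, the order from slowest to fastest is: C < A < E < D < B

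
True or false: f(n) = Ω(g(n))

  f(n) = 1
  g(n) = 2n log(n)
False

f(n) = 1 is O(1), and g(n) = 2n log(n) is O(n log n).
Since O(1) grows slower than O(n log n), f(n) = Ω(g(n)) is false.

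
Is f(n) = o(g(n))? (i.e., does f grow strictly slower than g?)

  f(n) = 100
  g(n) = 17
False

f(n) = 100 is O(1), and g(n) = 17 is O(1).
Since they have the same growth rate, f(n) = o(g(n)) is false.
(f = o(g) requires f to grow strictly slower, not equal.)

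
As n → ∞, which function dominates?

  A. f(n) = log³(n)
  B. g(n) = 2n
B

f(n) = log³(n) is O(log³ n), while g(n) = 2n is O(n).
Since O(n) grows faster than O(log³ n), g(n) dominates.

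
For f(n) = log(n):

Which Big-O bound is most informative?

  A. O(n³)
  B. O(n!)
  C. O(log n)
C

f(n) = log(n) is O(log n).
All listed options are valid Big-O bounds (upper bounds),
but O(log n) is the tightest (smallest valid bound).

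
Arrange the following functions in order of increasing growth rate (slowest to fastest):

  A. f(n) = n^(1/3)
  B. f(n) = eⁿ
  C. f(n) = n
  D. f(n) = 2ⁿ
A < C < D < B

Comparing growth rates:
A = n^(1/3) is O(n^(1/3))
C = n is O(n)
D = 2ⁿ is O(2ⁿ)
B = eⁿ is O(eⁿ)

Therefore, the order from slowest to fastest is: A < C < D < B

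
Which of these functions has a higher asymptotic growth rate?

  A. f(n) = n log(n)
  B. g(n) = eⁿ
B

f(n) = n log(n) is O(n log n), while g(n) = eⁿ is O(eⁿ).
Since O(eⁿ) grows faster than O(n log n), g(n) dominates.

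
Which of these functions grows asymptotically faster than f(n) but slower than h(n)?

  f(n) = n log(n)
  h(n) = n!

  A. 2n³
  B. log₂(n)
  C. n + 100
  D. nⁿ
A

We need g(n) with n log(n) = o(g(n)) and g(n) = o(n!), i.e. O(n log n) ≺ g ≺ O(n!).
Check each option:
  A. 2n³ — O(n³) is strictly between O(n log n) and O(n!) ✓
  B. log₂(n) — O(log n) does not grow strictly faster than f(n)
  C. n + 100 — O(n) does not grow strictly faster than f(n)
  D. nⁿ — O(nⁿ) does not grow strictly slower than h(n)

Only option A (2n³) lies strictly between.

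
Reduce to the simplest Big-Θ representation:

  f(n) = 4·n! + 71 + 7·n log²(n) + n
Θ(n!)

Order the terms by growth rate: 71 ≺ n ≺ 7·n log²(n) ≺ 4·n!.
The fastest-growing term 4·n! dominates as n → ∞; dropping its constant factor gives Θ(n!).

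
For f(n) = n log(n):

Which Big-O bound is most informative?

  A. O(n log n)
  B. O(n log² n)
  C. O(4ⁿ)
A

f(n) = n log(n) is O(n log n).
All listed options are valid Big-O bounds (upper bounds),
but O(n log n) is the tightest (smallest valid bound).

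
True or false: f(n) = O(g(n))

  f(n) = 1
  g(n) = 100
True

f(n) = 1 and g(n) = 100 are both O(1).
Big-O permits equal growth rates (f ≤ c·g for some c), so f(n) = O(g(n)) is true.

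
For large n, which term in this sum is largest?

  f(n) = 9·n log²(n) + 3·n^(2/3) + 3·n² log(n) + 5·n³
5·n³

Looking at each term:
  - 9·n log²(n) is O(n log² n)
  - 3·n^(2/3) is O(n^(2/3))
  - 3·n² log(n) is O(n² log n)
  - 5·n³ is O(n³)

The term 5·n³ (O(n³)) grows fastest and dominates all others.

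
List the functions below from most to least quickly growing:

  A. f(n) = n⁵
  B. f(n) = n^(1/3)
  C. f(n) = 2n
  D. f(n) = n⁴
A > D > C > B

Comparing growth rates:
A = n⁵ is O(n⁵)
D = n⁴ is O(n⁴)
C = 2n is O(n)
B = n^(1/3) is O(n^(1/3))

Therefore, the order from fastest to slowest is: A > D > C > B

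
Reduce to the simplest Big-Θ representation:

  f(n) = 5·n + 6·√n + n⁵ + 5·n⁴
Θ(n⁵)

Order the terms by growth rate: 6·√n ≺ 5·n ≺ 5·n⁴ ≺ n⁵.
The fastest-growing term n⁵ dominates as n → ∞; dropping its constant factor gives Θ(n⁵).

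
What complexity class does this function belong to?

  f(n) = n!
O(n!)

The dominant term in n! is n!, which is Θ(n!).
Constants are absorbed, so the tightest bound is O(n!).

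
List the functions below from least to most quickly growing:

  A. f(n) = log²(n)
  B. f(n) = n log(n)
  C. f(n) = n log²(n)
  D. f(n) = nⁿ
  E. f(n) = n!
A < B < C < E < D

Comparing growth rates:
A = log²(n) is O(log² n)
B = n log(n) is O(n log n)
C = n log²(n) is O(n log² n)
E = n! is O(n!)
D = nⁿ is O(nⁿ)

Therefore, the order from slowest to fastest is: A < B < C < E < D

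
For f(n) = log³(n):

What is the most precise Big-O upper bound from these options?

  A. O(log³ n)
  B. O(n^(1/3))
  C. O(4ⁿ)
A

f(n) = log³(n) is O(log³ n).
All listed options are valid Big-O bounds (upper bounds),
but O(log³ n) is the tightest (smallest valid bound).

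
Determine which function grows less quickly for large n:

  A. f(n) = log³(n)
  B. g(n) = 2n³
A

f(n) = log³(n) is O(log³ n), while g(n) = 2n³ is O(n³).
Since O(log³ n) grows slower than O(n³), f(n) is dominated.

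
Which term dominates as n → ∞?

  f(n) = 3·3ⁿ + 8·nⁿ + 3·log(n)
8·nⁿ

Looking at each term:
  - 3·3ⁿ is O(3ⁿ)
  - 8·nⁿ is O(nⁿ)
  - 3·log(n) is O(log n)

The term 8·nⁿ (O(nⁿ)) grows fastest and dominates all others.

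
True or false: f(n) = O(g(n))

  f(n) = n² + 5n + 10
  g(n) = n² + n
True

f(n) = n² + 5n + 10 and g(n) = n² + n are both O(n²).
Big-O permits equal growth rates (f ≤ c·g for some c), so f(n) = O(g(n)) is true.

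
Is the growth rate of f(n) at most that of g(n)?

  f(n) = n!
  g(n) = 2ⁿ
False

f(n) = n! is O(n!), and g(n) = 2ⁿ is O(2ⁿ).
Since O(n!) grows faster than O(2ⁿ), f(n) = O(g(n)) is false.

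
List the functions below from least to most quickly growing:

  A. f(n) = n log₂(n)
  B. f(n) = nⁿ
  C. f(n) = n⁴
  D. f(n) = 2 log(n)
D < A < C < B

Comparing growth rates:
D = 2 log(n) is O(log n)
A = n log₂(n) is O(n log n)
C = n⁴ is O(n⁴)
B = nⁿ is O(nⁿ)

Therefore, the order from slowest to fastest is: D < A < C < B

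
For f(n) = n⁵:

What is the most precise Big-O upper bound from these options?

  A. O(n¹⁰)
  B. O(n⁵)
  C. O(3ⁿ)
B

f(n) = n⁵ is O(n⁵).
All listed options are valid Big-O bounds (upper bounds),
but O(n⁵) is the tightest (smallest valid bound).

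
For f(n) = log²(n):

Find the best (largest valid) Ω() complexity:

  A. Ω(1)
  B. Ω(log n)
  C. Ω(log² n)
C

f(n) = log²(n) is Ω(log² n).
All listed options are valid Big-Ω bounds (lower bounds),
but Ω(log² n) is the tightest (largest valid bound).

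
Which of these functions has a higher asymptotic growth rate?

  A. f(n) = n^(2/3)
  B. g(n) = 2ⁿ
B

f(n) = n^(2/3) is O(n^(2/3)), while g(n) = 2ⁿ is O(2ⁿ).
Since O(2ⁿ) grows faster than O(n^(2/3)), g(n) dominates.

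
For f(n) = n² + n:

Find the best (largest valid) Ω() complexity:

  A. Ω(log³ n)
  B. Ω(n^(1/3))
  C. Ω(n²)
C

f(n) = n² + n is Ω(n²).
All listed options are valid Big-Ω bounds (lower bounds),
but Ω(n²) is the tightest (largest valid bound).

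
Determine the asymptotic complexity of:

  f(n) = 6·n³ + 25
O(n³)

The dominant term in 6·n³ + 25 is 6·n³, which is Θ(n³).
Lower-order terms (25) are asymptotically negligible.
Constants are absorbed, so the tightest bound is O(n³).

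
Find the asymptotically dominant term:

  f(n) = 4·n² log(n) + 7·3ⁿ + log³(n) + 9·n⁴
7·3ⁿ

Looking at each term:
  - 4·n² log(n) is O(n² log n)
  - 7·3ⁿ is O(3ⁿ)
  - log³(n) is O(log³ n)
  - 9·n⁴ is O(n⁴)

The term 7·3ⁿ (O(3ⁿ)) grows fastest and dominates all others.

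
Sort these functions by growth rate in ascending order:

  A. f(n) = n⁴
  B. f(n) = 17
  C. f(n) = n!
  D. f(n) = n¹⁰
B < A < D < C

Comparing growth rates:
B = 17 is O(1)
A = n⁴ is O(n⁴)
D = n¹⁰ is O(n¹⁰)
C = n! is O(n!)

Therefore, the order from slowest to fastest is: B < A < D < C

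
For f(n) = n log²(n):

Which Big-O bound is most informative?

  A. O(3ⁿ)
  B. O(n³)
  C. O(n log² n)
C

f(n) = n log²(n) is O(n log² n).
All listed options are valid Big-O bounds (upper bounds),
but O(n log² n) is the tightest (smallest valid bound).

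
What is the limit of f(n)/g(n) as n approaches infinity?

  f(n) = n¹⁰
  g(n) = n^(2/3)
∞

Since n¹⁰ (O(n¹⁰)) grows faster than n^(2/3) (O(n^(2/3))),
the ratio f(n)/g(n) → ∞ as n → ∞.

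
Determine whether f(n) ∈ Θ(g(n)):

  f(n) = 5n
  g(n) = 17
False

f(n) = 5n is O(n), and g(n) = 17 is O(1).
Since they have different growth rates, f(n) = Θ(g(n)) is false.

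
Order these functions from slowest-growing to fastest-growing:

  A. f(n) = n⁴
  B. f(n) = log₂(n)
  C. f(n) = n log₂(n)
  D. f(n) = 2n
B < D < C < A

Comparing growth rates:
B = log₂(n) is O(log n)
D = 2n is O(n)
C = n log₂(n) is O(n log n)
A = n⁴ is O(n⁴)

Therefore, the order from slowest to fastest is: B < D < C < A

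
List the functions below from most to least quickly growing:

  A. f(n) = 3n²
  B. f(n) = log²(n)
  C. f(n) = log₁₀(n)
A > B > C

Comparing growth rates:
A = 3n² is O(n²)
B = log²(n) is O(log² n)
C = log₁₀(n) is O(log n)

Therefore, the order from fastest to slowest is: A > B > C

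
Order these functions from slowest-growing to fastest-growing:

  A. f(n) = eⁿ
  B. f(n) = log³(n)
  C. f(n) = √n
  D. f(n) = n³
B < C < D < A

Comparing growth rates:
B = log³(n) is O(log³ n)
C = √n is O(√n)
D = n³ is O(n³)
A = eⁿ is O(eⁿ)

Therefore, the order from slowest to fastest is: B < C < D < A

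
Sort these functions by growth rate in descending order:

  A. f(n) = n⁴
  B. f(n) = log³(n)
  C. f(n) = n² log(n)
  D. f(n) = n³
A > D > C > B

Comparing growth rates:
A = n⁴ is O(n⁴)
D = n³ is O(n³)
C = n² log(n) is O(n² log n)
B = log³(n) is O(log³ n)

Therefore, the order from fastest to slowest is: A > D > C > B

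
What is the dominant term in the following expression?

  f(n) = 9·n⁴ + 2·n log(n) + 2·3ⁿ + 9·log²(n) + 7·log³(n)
2·3ⁿ

Looking at each term:
  - 9·n⁴ is O(n⁴)
  - 2·n log(n) is O(n log n)
  - 2·3ⁿ is O(3ⁿ)
  - 9·log²(n) is O(log² n)
  - 7·log³(n) is O(log³ n)

The term 2·3ⁿ (O(3ⁿ)) grows fastest and dominates all others.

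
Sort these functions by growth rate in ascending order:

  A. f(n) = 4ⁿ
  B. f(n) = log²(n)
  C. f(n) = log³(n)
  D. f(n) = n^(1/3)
B < C < D < A

Comparing growth rates:
B = log²(n) is O(log² n)
C = log³(n) is O(log³ n)
D = n^(1/3) is O(n^(1/3))
A = 4ⁿ is O(4ⁿ)

Therefore, the order from slowest to fastest is: B < C < D < A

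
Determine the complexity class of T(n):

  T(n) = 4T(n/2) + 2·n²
Θ(n² log n)

Master Theorem: a = 4, b = 2, f(n) = 2·n².
Compute the critical exponent d = log₂(4) = 2.
Compare f(n) = Θ(n²) against n^d:
  k = 2 = d, so f(n) = Θ(n^d) — Case 2.
  Work is balanced across levels: T(n) = Θ(n^d log n) = Θ(n² log n).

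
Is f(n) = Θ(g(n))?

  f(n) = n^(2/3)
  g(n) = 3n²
False

f(n) = n^(2/3) is O(n^(2/3)), and g(n) = 3n² is O(n²).
Since they have different growth rates, f(n) = Θ(g(n)) is false.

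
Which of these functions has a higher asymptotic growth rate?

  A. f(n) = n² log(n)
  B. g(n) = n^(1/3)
A

f(n) = n² log(n) is O(n² log n), while g(n) = n^(1/3) is O(n^(1/3)).
Since O(n² log n) grows faster than O(n^(1/3)), f(n) dominates.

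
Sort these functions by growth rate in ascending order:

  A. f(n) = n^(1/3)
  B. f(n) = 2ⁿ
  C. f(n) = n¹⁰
A < C < B

Comparing growth rates:
A = n^(1/3) is O(n^(1/3))
C = n¹⁰ is O(n¹⁰)
B = 2ⁿ is O(2ⁿ)

Therefore, the order from slowest to fastest is: A < C < B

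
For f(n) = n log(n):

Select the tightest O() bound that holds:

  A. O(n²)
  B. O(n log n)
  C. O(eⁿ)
B

f(n) = n log(n) is O(n log n).
All listed options are valid Big-O bounds (upper bounds),
but O(n log n) is the tightest (smallest valid bound).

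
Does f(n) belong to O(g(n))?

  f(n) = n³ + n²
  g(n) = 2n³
True

f(n) = n³ + n² and g(n) = 2n³ are both O(n³).
Big-O permits equal growth rates (f ≤ c·g for some c), so f(n) = O(g(n)) is true.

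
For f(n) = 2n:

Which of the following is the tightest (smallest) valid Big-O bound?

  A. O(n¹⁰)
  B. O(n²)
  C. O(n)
C

f(n) = 2n is O(n).
All listed options are valid Big-O bounds (upper bounds),
but O(n) is the tightest (smallest valid bound).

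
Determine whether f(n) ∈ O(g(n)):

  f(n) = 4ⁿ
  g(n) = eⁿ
False

f(n) = 4ⁿ is O(4ⁿ), and g(n) = eⁿ is O(eⁿ).
Since O(4ⁿ) grows faster than O(eⁿ), f(n) = O(g(n)) is false.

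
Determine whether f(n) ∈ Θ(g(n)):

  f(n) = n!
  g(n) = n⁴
False

f(n) = n! is O(n!), and g(n) = n⁴ is O(n⁴).
Since they have different growth rates, f(n) = Θ(g(n)) is false.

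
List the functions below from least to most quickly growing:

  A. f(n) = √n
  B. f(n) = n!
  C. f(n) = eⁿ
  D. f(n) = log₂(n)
D < A < C < B

Comparing growth rates:
D = log₂(n) is O(log n)
A = √n is O(√n)
C = eⁿ is O(eⁿ)
B = n! is O(n!)

Therefore, the order from slowest to fastest is: D < A < C < B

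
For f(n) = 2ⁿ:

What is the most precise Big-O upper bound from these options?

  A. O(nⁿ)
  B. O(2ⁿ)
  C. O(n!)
B

f(n) = 2ⁿ is O(2ⁿ).
All listed options are valid Big-O bounds (upper bounds),
but O(2ⁿ) is the tightest (smallest valid bound).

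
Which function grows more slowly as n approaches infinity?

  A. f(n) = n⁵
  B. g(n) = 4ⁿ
A

f(n) = n⁵ is O(n⁵), while g(n) = 4ⁿ is O(4ⁿ).
Since O(n⁵) grows slower than O(4ⁿ), f(n) is dominated.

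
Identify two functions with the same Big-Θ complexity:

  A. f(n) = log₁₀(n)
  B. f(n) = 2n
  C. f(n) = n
B and C

Examining each function:
  A. log₁₀(n) is O(log n)
  B. 2n is O(n)
  C. n is O(n)

Functions B and C both have the same complexity class.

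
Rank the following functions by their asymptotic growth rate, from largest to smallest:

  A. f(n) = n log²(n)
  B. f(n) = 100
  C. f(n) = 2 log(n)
A > C > B

Comparing growth rates:
A = n log²(n) is O(n log² n)
C = 2 log(n) is O(log n)
B = 100 is O(1)

Therefore, the order from fastest to slowest is: A > C > B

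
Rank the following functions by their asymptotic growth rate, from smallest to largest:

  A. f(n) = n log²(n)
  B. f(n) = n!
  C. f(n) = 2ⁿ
A < C < B

Comparing growth rates:
A = n log²(n) is O(n log² n)
C = 2ⁿ is O(2ⁿ)
B = n! is O(n!)

Therefore, the order from slowest to fastest is: A < C < B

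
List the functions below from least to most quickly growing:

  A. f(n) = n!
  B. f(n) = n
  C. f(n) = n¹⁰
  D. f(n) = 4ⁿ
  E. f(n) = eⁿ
B < C < E < D < A

Comparing growth rates:
B = n is O(n)
C = n¹⁰ is O(n¹⁰)
E = eⁿ is O(eⁿ)
D = 4ⁿ is O(4ⁿ)
A = n! is O(n!)

Therefore, the order from slowest to fastest is: B < C < E < D < A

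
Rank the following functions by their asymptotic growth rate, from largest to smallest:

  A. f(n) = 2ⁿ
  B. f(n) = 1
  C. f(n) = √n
A > C > B

Comparing growth rates:
A = 2ⁿ is O(2ⁿ)
C = √n is O(√n)
B = 1 is O(1)

Therefore, the order from fastest to slowest is: A > C > B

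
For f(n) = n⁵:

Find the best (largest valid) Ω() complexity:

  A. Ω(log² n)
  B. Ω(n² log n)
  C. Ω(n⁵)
C

f(n) = n⁵ is Ω(n⁵).
All listed options are valid Big-Ω bounds (lower bounds),
but Ω(n⁵) is the tightest (largest valid bound).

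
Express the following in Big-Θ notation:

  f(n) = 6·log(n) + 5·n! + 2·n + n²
Θ(n!)

Order the terms by growth rate: 6·log(n) ≺ 2·n ≺ n² ≺ 5·n!.
The fastest-growing term 5·n! dominates as n → ∞; dropping its constant factor gives Θ(n!).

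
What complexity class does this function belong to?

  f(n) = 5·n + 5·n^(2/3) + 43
O(n)

The dominant term in 5·n + 5·n^(2/3) + 43 is 5·n, which is Θ(n).
Lower-order terms (5·n^(2/3), 43) are asymptotically negligible.
Constants are absorbed, so the tightest bound is O(n).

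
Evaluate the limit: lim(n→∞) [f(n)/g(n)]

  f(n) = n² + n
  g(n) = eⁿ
0

Since n² + n (O(n²)) grows slower than eⁿ (O(eⁿ)),
the ratio f(n)/g(n) → 0 as n → ∞.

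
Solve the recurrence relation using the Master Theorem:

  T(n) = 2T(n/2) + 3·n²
Θ(n²)

Master Theorem: a = 2, b = 2, f(n) = 3·n².
Compute the critical exponent d = log₂(2) = 1.
Compare f(n) = Θ(n²) against n^d:
  k = 2 > d = 1, so f(n) = Ω(n^(d+ε)) — Case 3.
  Regularity: a·(n/b)^2/n^2 = a/b^2 = 2/4 < 1 ✓.
  The top-level work dominates: T(n) = Θ(f(n)) = Θ(n²).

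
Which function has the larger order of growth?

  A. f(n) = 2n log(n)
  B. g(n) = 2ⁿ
B

f(n) = 2n log(n) is O(n log n), while g(n) = 2ⁿ is O(2ⁿ).
Since O(2ⁿ) grows faster than O(n log n), g(n) dominates.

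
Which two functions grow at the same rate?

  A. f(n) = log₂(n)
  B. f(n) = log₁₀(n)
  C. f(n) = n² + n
A and B

Examining each function:
  A. log₂(n) is O(log n)
  B. log₁₀(n) is O(log n)
  C. n² + n is O(n²)

Functions A and B both have the same complexity class.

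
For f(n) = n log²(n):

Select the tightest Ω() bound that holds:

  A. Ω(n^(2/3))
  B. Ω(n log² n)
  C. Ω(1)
B

f(n) = n log²(n) is Ω(n log² n).
All listed options are valid Big-Ω bounds (lower bounds),
but Ω(n log² n) is the tightest (largest valid bound).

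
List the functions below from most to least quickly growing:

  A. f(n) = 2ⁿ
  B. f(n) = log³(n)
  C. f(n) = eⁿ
C > A > B

Comparing growth rates:
C = eⁿ is O(eⁿ)
A = 2ⁿ is O(2ⁿ)
B = log³(n) is O(log³ n)

Therefore, the order from fastest to slowest is: C > A > B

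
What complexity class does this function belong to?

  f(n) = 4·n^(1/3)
O(n^(1/3))

The dominant term in 4·n^(1/3) is 4·n^(1/3), which is Θ(n^(1/3)).
Constants are absorbed, so the tightest bound is O(n^(1/3)).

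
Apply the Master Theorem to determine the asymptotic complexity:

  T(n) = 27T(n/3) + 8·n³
Θ(n³ log n)

Master Theorem: a = 27, b = 3, f(n) = 8·n³.
Compute the critical exponent d = log₃(27) = 3.
Compare f(n) = Θ(n³) against n^d:
  k = 3 = d, so f(n) = Θ(n^d) — Case 2.
  Work is balanced across levels: T(n) = Θ(n^d log n) = Θ(n³ log n).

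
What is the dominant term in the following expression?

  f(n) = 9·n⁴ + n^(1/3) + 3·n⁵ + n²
3·n⁵

Looking at each term:
  - 9·n⁴ is O(n⁴)
  - n^(1/3) is O(n^(1/3))
  - 3·n⁵ is O(n⁵)
  - n² is O(n²)

The term 3·n⁵ (O(n⁵)) grows fastest and dominates all others.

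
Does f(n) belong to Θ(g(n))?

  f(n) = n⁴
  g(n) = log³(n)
False

f(n) = n⁴ is O(n⁴), and g(n) = log³(n) is O(log³ n).
Since they have different growth rates, f(n) = Θ(g(n)) is false.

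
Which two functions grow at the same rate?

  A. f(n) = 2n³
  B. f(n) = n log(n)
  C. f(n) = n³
A and C

Examining each function:
  A. 2n³ is O(n³)
  B. n log(n) is O(n log n)
  C. n³ is O(n³)

Functions A and C both have the same complexity class.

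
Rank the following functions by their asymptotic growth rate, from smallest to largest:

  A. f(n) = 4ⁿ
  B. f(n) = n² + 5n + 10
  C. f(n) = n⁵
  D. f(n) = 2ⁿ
B < C < D < A

Comparing growth rates:
B = n² + 5n + 10 is O(n²)
C = n⁵ is O(n⁵)
D = 2ⁿ is O(2ⁿ)
A = 4ⁿ is O(4ⁿ)

Therefore, the order from slowest to fastest is: B < C < D < A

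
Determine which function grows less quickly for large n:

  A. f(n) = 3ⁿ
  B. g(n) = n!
A

f(n) = 3ⁿ is O(3ⁿ), while g(n) = n! is O(n!).
Since O(3ⁿ) grows slower than O(n!), f(n) is dominated.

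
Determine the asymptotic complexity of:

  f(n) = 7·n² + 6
O(n²)

The dominant term in 7·n² + 6 is 7·n², which is Θ(n²).
Lower-order terms (6) are asymptotically negligible.
Constants are absorbed, so the tightest bound is O(n²).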